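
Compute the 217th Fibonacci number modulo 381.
367

Matrix identity: Q^n = [[F_(n+1), F_n], [F_n, F_(n-1)]] with Q = [[1,1],[1,0]].
n = 217 = 11011001₂. Square-and-multiply, entries mod 381:
Q^1 = [[1,1],[1,0]]
Q^3 = (Q^1)²·Q = [[3,2],[2,1]]
Q^6 = (Q^3)² = [[13,8],[8,5]]
Q^13 = (Q^6)²·Q = [[377,233],[233,144]]
Q^27 = (Q^13)²·Q = [[57,203],[203,235]]
Q^54 = (Q^27)² = [[262,221],[221,41]]
Q^108 = (Q^54)² = [[137,288],[288,230]]
Q^217 = (Q^108)²·Q = [[145,367],[367,159]]
F_217 mod 381 = Q^217[0][1] = 367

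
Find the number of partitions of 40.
37338

p(n) counts ways to write n as a sum of positive integers (order ignored).
Euler's pentagonal recurrence: p(k) = p(k-1) + p(k-2) - p(k-5) - p(k-7) + p(k-12) + p(k-15) - ... (offsets j(3j∓1)/2, signs ++--, p(0)=1, p(<0)=0).
DP table for k = 0..39: p(0)=1, p(1)=1, p(2)=2, p(3)=3, p(4)=5, p(5)=7, p(6)=11, p(7)=15, p(8)=22, p(9)=30, p(10)=42, p(11)=56, p(12)=77, p(13)=101, p(14)=135, p(15)=176, p(16)=231, p(17)=297, p(18)=385, p(19)=490, p(20)=627, p(21)=792, p(22)=1002, p(23)=1255, p(24)=1575, p(25)=1958, p(26)=2436, p(27)=3010, p(28)=3718, p(29)=4565, p(30)=5604, p(31)=6842, p(32)=8349, p(33)=10143, p(34)=12310, p(35)=14883, p(36)=17977, p(37)=21637, p(38)=26015, p(39)=31185.
Final step: p(40) = p(39) + p(38) - p(35) - p(33) + p(28) + p(25) - p(18) - p(14) + p(5) + p(0)
= 31185 + 26015 - 14883 - 10143 + 3718 + 1958 - 385 - 135 + 7 + 1
= 37338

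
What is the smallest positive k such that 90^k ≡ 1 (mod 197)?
49

197 is prime, so ord(90) divides φ(197) = 196.
Divisors of 196: 1, 2, 4, 7, 14, 28, 49, 98, 196.
Repeated squaring: 90^1 ≡ 90, 90^2 ≡ 23, 90^4 ≡ 135, 90^8 ≡ 101, 90^16 ≡ 154, 90^32 ≡ 76, 90^64 ≡ 63, 90^128 ≡ 29 (mod 197).
Test 90^d mod 197 for each divisor d in increasing order:
90^1 ≡ 90
90^2 ≡ 23
90^4 ≡ 135
90^7 = 90^4·90^2·90^1 ≡ 104
90^14 = 90^8·90^4·90^2 ≡ 178
90^28 = 90^16·90^8·90^4 ≡ 164
90^49 = 90^32·90^16·90^1 ≡ 1  ← first divisor giving 1
The order is 49.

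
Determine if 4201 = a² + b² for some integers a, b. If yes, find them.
40² + 51² (a=40, b=51)

Factorization: 4201 = 4201
By Fermat: n is sum of two squares iff every prime p ≡ 3 (mod 4) appears to even power.
All primes ≡ 3 (mod 4) appear to even power.
Search a = 0, 1, 2, … for 4201 - a² a perfect square: first hit at a = 40: 4201 - 1600 = 2601 = 51².
4201 = 40² + 51² = 1600 + 2601 ✓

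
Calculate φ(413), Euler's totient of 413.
348

413 = 7 × 59
φ(n) = n × ∏(1 - 1/p) for each prime p dividing n
φ(413) = 413 × (1 - 1/7) × (1 - 1/59) = 348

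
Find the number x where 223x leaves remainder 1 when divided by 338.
241

gcd(223, 338) = 1, so the inverse exists.
Extended Euclidean algorithm on (338, 223):
338 = 1 × 223 + 115  ⟹  115 = (1)·338 + (-1)·223
223 = 1 × 115 + 108  ⟹  108 = (-1)·338 + (2)·223
115 = 1 × 108 + 7  ⟹  7 = (2)·338 + (-3)·223
108 = 15 × 7 + 3  ⟹  3 = (-31)·338 + (47)·223
7 = 2 × 3 + 1  ⟹  1 = (64)·338 + (-97)·223
So (-97)·223 ≡ 1 (mod 338), i.e. 223^(-1) ≡ -97 ≡ 241 (mod 338).
Check: 223 × 241 = 53743 ≡ 1 (mod 338)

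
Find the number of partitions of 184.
980462880430

p(n) counts ways to write n as a sum of positive integers (order ignored).
Euler's pentagonal recurrence: p(k) = p(k-1) + p(k-2) - p(k-5) - p(k-7) + p(k-12) + p(k-15) - ... (offsets j(3j∓1)/2, signs ++--, p(0)=1, p(<0)=0).
DP table for k = 0..183: p(0)=1, p(1)=1, p(2)=2, p(3)=3, p(4)=5, p(5)=7, p(6)=11, p(7)=15, p(8)=22, p(9)=30, p(10)=42, p(11)=56, p(12)=77, p(13)=101, p(14)=135, p(15)=176, p(16)=231, p(17)=297, p(18)=385, p(19)=490, p(20)=627, p(21)=792, p(22)=1002, p(23)=1255, p(24)=1575, p(25)=1958, p(26)=2436, p(27)=3010, p(28)=3718, p(29)=4565, p(30)=5604, p(31)=6842, p(32)=8349, p(33)=10143, p(34)=12310, p(35)=14883, p(36)=17977, p(37)=21637, p(38)=26015, p(39)=31185, p(40)=37338, p(41)=44583, p(42)=53174, p(43)=63261, p(44)=75175, p(45)=89134, p(46)=105558, p(47)=124754, p(48)=147273, p(49)=173525, p(50)=204226, p(51)=239943, p(52)=281589, p(53)=329931, p(54)=386155, p(55)=451276, p(56)=526823, p(57)=614154, p(58)=715220, p(59)=831820, p(60)=966467, p(61)=1121505, p(62)=1300156, p(63)=1505499, p(64)=1741630, p(65)=2012558, p(66)=2323520, p(67)=2679689, p(68)=3087735, p(69)=3554345, p(70)=4087968, p(71)=4697205, p(72)=5392783, p(73)=6185689, p(74)=7089500, p(75)=8118264, p(76)=9289091, p(77)=10619863, p(78)=12132164, p(79)=13848650, p(80)=15796476, p(81)=18004327, p(82)=20506255, p(83)=23338469, p(84)=26543660, p(85)=30167357, p(86)=34262962, p(87)=38887673, p(88)=44108109, p(89)=49995925, p(90)=56634173, p(91)=64112359, p(92)=72533807, p(93)=82010177, p(94)=92669720, p(95)=104651419, p(96)=118114304, p(97)=133230930, p(98)=150198136, p(99)=169229875, p(100)=190569292, p(101)=214481126, p(102)=241265379, p(103)=271248950, p(104)=304801365, p(105)=342325709, p(106)=384276336, p(107)=431149389, p(108)=483502844, p(109)=541946240, p(110)=607163746, p(111)=679903203, p(112)=761002156, p(113)=851376628, p(114)=952050665, p(115)=1064144451, p(116)=1188908248, p(117)=1327710076, p(118)=1482074143, p(119)=1653668665, p(120)=1844349560, p(121)=2056148051, p(122)=2291320912, p(123)=2552338241, p(124)=2841940500, p(125)=3163127352, p(126)=3519222692, p(127)=3913864295, p(128)=4351078600, p(129)=4835271870, p(130)=5371315400, p(131)=5964539504, p(132)=6620830889, p(133)=7346629512, p(134)=8149040695, p(135)=9035836076, p(136)=10015581680, p(137)=11097645016, p(138)=12292341831, p(139)=13610949895, p(140)=15065878135, p(141)=16670689208, p(142)=18440293320, p(143)=20390982757, p(144)=22540654445, p(145)=24908858009, p(146)=27517052599, p(147)=30388671978, p(148)=33549419497, p(149)=37027355200, p(150)=40853235313, p(151)=45060624582, p(152)=49686288421, p(153)=54770336324, p(154)=60356673280, p(155)=66493182097, p(156)=73232243759, p(157)=80630964769, p(158)=88751778802, p(159)=97662728555, p(160)=107438159466, p(161)=118159068427, p(162)=129913904637, p(163)=142798995930, p(164)=156919475295, p(165)=172389800255, p(166)=189334822579, p(167)=207890420102, p(168)=228204732751, p(169)=250438925115, p(170)=274768617130, p(171)=301384802048, p(172)=330495499613, p(173)=362326859895, p(174)=397125074750, p(175)=435157697830, p(176)=476715857290, p(177)=522115831195, p(178)=571701605655, p(179)=625846753120, p(180)=684957390936, p(181)=749474411781, p(182)=819876908323, p(183)=896684817527.
Final step: p(184) = p(183) + p(182) - p(179) - p(177) + p(172) + p(169) - p(162) - p(158) + p(149) + p(144) - p(133) - p(127) + p(114) + p(107) - p(92) - p(84) + p(67) + p(58) - p(39) - p(29) + p(8)
= 896684817527 + 819876908323 - 625846753120 - 522115831195 + 330495499613 + 250438925115 - 129913904637 - 88751778802 + 37027355200 + 22540654445 - 7346629512 - 3913864295 + 952050665 + 431149389 - 72533807 - 26543660 + 2679689 + 715220 - 31185 - 4565 + 22
= 980462880430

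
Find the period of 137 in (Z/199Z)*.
22

199 is prime, so ord(137) divides φ(199) = 198.
Divisors of 198: 1, 2, 3, 6, 9, 11, 18, 22, 33, 66, 99, 198.
Repeated squaring: 137^1 ≡ 137, 137^2 ≡ 63, 137^4 ≡ 188, 137^8 ≡ 121, 137^16 ≡ 114, 137^32 ≡ 61, 137^64 ≡ 139, 137^128 ≡ 18 (mod 199).
Test 137^d mod 199 for each divisor d in increasing order:
137^1 ≡ 137
137^2 ≡ 63
137^3 = 137^2·137^1 ≡ 74
137^6 = 137^4·137^2 ≡ 103
137^9 = 137^8·137^1 ≡ 60
137^11 = 137^8·137^2·137^1 ≡ 198
137^18 = 137^16·137^2 ≡ 18
137^22 = 137^16·137^4·137^2 ≡ 1  ← first divisor giving 1
The order is 22.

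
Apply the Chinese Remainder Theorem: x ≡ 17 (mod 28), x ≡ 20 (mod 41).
717

Using Chinese Remainder Theorem:
M = 28 × 41 = 1148
M1 = 41, M2 = 28
y1 = 41^(-1) mod 28 = 13
y2 = 28^(-1) mod 41 = 22
x = (17×41×13 + 20×28×22) mod 1148 = 717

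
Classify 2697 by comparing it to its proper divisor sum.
deficient

Proper divisors of 2697: sum = 1 + 3 + 29 + 31 + 87 + 93 + 899 = 1143
Since 1143 < 2697, 2697 is deficient.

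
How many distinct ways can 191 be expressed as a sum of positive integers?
1820701100652

p(n) counts ways to write n as a sum of positive integers (order ignored).
Euler's pentagonal recurrence: p(k) = p(k-1) + p(k-2) - p(k-5) - p(k-7) + p(k-12) + p(k-15) - ... (offsets j(3j∓1)/2, signs ++--, p(0)=1, p(<0)=0).
DP table for k = 0..190: p(0)=1, p(1)=1, p(2)=2, p(3)=3, p(4)=5, p(5)=7, p(6)=11, p(7)=15, p(8)=22, p(9)=30, p(10)=42, p(11)=56, p(12)=77, p(13)=101, p(14)=135, p(15)=176, p(16)=231, p(17)=297, p(18)=385, p(19)=490, p(20)=627, p(21)=792, p(22)=1002, p(23)=1255, p(24)=1575, p(25)=1958, p(26)=2436, p(27)=3010, p(28)=3718, p(29)=4565, p(30)=5604, p(31)=6842, p(32)=8349, p(33)=10143, p(34)=12310, p(35)=14883, p(36)=17977, p(37)=21637, p(38)=26015, p(39)=31185, p(40)=37338, p(41)=44583, p(42)=53174, p(43)=63261, p(44)=75175, p(45)=89134, p(46)=105558, p(47)=124754, p(48)=147273, p(49)=173525, p(50)=204226, p(51)=239943, p(52)=281589, p(53)=329931, p(54)=386155, p(55)=451276, p(56)=526823, p(57)=614154, p(58)=715220, p(59)=831820, p(60)=966467, p(61)=1121505, p(62)=1300156, p(63)=1505499, p(64)=1741630, p(65)=2012558, p(66)=2323520, p(67)=2679689, p(68)=3087735, p(69)=3554345, p(70)=4087968, p(71)=4697205, p(72)=5392783, p(73)=6185689, p(74)=7089500, p(75)=8118264, p(76)=9289091, p(77)=10619863, p(78)=12132164, p(79)=13848650, p(80)=15796476, p(81)=18004327, p(82)=20506255, p(83)=23338469, p(84)=26543660, p(85)=30167357, p(86)=34262962, p(87)=38887673, p(88)=44108109, p(89)=49995925, p(90)=56634173, p(91)=64112359, p(92)=72533807, p(93)=82010177, p(94)=92669720, p(95)=104651419, p(96)=118114304, p(97)=133230930, p(98)=150198136, p(99)=169229875, p(100)=190569292, p(101)=214481126, p(102)=241265379, p(103)=271248950, p(104)=304801365, p(105)=342325709, p(106)=384276336, p(107)=431149389, p(108)=483502844, p(109)=541946240, p(110)=607163746, p(111)=679903203, p(112)=761002156, p(113)=851376628, p(114)=952050665, p(115)=1064144451, p(116)=1188908248, p(117)=1327710076, p(118)=1482074143, p(119)=1653668665, p(120)=1844349560, p(121)=2056148051, p(122)=2291320912, p(123)=2552338241, p(124)=2841940500, p(125)=3163127352, p(126)=3519222692, p(127)=3913864295, p(128)=4351078600, p(129)=4835271870, p(130)=5371315400, p(131)=5964539504, p(132)=6620830889, p(133)=7346629512, p(134)=8149040695, p(135)=9035836076, p(136)=10015581680, p(137)=11097645016, p(138)=12292341831, p(139)=13610949895, p(140)=15065878135, p(141)=16670689208, p(142)=18440293320, p(143)=20390982757, p(144)=22540654445, p(145)=24908858009, p(146)=27517052599, p(147)=30388671978, p(148)=33549419497, p(149)=37027355200, p(150)=40853235313, p(151)=45060624582, p(152)=49686288421, p(153)=54770336324, p(154)=60356673280, p(155)=66493182097, p(156)=73232243759, p(157)=80630964769, p(158)=88751778802, p(159)=97662728555, p(160)=107438159466, p(161)=118159068427, p(162)=129913904637, p(163)=142798995930, p(164)=156919475295, p(165)=172389800255, p(166)=189334822579, p(167)=207890420102, p(168)=228204732751, p(169)=250438925115, p(170)=274768617130, p(171)=301384802048, p(172)=330495499613, p(173)=362326859895, p(174)=397125074750, p(175)=435157697830, p(176)=476715857290, p(177)=522115831195, p(178)=571701605655, p(179)=625846753120, p(180)=684957390936, p(181)=749474411781, p(182)=819876908323, p(183)=896684817527, p(184)=980462880430, p(185)=1071823774337, p(186)=1171432692373, p(187)=1280011042268, p(188)=1398341745571, p(189)=1527273599625, p(190)=1667727404093.
Final step: p(191) = p(190) + p(189) - p(186) - p(184) + p(179) + p(176) - p(169) - p(165) + p(156) + p(151) - p(140) - p(134) + p(121) + p(114) - p(99) - p(91) + p(74) + p(65) - p(46) - p(36) + p(15) + p(4)
= 1667727404093 + 1527273599625 - 1171432692373 - 980462880430 + 625846753120 + 476715857290 - 250438925115 - 172389800255 + 73232243759 + 45060624582 - 15065878135 - 8149040695 + 2056148051 + 952050665 - 169229875 - 64112359 + 7089500 + 2012558 - 105558 - 17977 + 176 + 5
= 1820701100652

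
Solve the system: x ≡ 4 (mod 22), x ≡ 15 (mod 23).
268

Using Chinese Remainder Theorem:
M = 22 × 23 = 506
M1 = 23, M2 = 22
y1 = 23^(-1) mod 22 = 1
y2 = 22^(-1) mod 23 = 22
x = (4×23×1 + 15×22×22) mod 506 = 268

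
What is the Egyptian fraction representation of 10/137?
1/14 + 1/640 + 1/613760

Greedy algorithm:
10/137: ceiling(137/10) = 14, use 1/14
3/1918: ceiling(1918/3) = 640, use 1/640
1/613760: ceiling(613760/1) = 613760, use 1/613760
Result: 10/137 = 1/14 + 1/640 + 1/613760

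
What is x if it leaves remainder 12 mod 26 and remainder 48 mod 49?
636

Using Chinese Remainder Theorem:
M = 26 × 49 = 1274
M1 = 49, M2 = 26
y1 = 49^(-1) mod 26 = 17
y2 = 26^(-1) mod 49 = 17
x = (12×49×17 + 48×26×17) mod 1274 = 636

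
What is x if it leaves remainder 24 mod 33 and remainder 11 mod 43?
1344

Using Chinese Remainder Theorem:
M = 33 × 43 = 1419
M1 = 43, M2 = 33
y1 = 43^(-1) mod 33 = 10
y2 = 33^(-1) mod 43 = 30
x = (24×43×10 + 11×33×30) mod 1419 = 1344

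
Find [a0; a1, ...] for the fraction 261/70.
[3; 1, 2, 1, 2, 6]

Euclidean algorithm steps:
261 = 3 × 70 + 51
70 = 1 × 51 + 19
51 = 2 × 19 + 13
19 = 1 × 13 + 6
13 = 2 × 6 + 1
6 = 6 × 1 + 0
Continued fraction: [3; 1, 2, 1, 2, 6]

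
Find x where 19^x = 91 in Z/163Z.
128

Baby-step giant-step with step n = ⌈√163⌉ = 13.
Baby steps 19^j mod 163 (j:value) for j=0..12: 0:1, 1:19, 2:35, 3:13, 4:84, 5:129, 6:6, 7:114, 8:47, 9:78, 10:15, 11:122, 12:36.
Giant-step multiplier: 19^(-13) ≡ 19^(162-13) = 19^149 ≡ 107 (mod 163).
Giant steps γ_i = 91·107^i mod 163: γ_0=91, γ_1=120, γ_2=126, γ_3=116, γ_4=24, γ_5=123, γ_6=121, γ_7=70, γ_8=155, γ_9=122 (in table at j=11).
x = i·n + j = 9·13 + 11 = 128.
Check: 19^128 ≡ 91 (mod 163).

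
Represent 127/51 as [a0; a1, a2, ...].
[2; 2, 25]

Euclidean algorithm steps:
127 = 2 × 51 + 25
51 = 2 × 25 + 1
25 = 25 × 1 + 0
Continued fraction: [2; 2, 25]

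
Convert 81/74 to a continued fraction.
[1; 10, 1, 1, 3]

Euclidean algorithm steps:
81 = 1 × 74 + 7
74 = 10 × 7 + 4
7 = 1 × 4 + 3
4 = 1 × 3 + 1
3 = 3 × 1 + 0
Continued fraction: [1; 10, 1, 1, 3]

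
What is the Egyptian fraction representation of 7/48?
1/7 + 1/336

Greedy algorithm:
7/48: ceiling(48/7) = 7, use 1/7
1/336: ceiling(336/1) = 336, use 1/336
Result: 7/48 = 1/7 + 1/336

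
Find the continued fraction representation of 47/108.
[0; 2, 3, 2, 1, 4]

Euclidean algorithm steps:
47 = 0 × 108 + 47
108 = 2 × 47 + 14
47 = 3 × 14 + 5
14 = 2 × 5 + 4
5 = 1 × 4 + 1
4 = 4 × 1 + 0
Continued fraction: [0; 2, 3, 2, 1, 4]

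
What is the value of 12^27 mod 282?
150

Repeated squaring. Binary of 27 = 11011.
12^1 ≡ 12 (mod 282); 12^2 ≡ 144 (mod 282); 12^4 ≡ 150 (mod 282); 12^8 ≡ 222 (mod 282); 12^16 ≡ 216 (mod 282)
12^27 = 12^1 × 12^2 × 12^8 × 12^16 ≡ 150 (mod 282)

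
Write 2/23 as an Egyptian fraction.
1/12 + 1/276

Greedy algorithm:
2/23: ceiling(23/2) = 12, use 1/12
1/276: ceiling(276/1) = 276, use 1/276
Result: 2/23 = 1/12 + 1/276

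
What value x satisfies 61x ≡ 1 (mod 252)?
157

gcd(61, 252) = 1, so the inverse exists.
Extended Euclidean algorithm on (252, 61):
252 = 4 × 61 + 8  ⟹  8 = (1)·252 + (-4)·61
61 = 7 × 8 + 5  ⟹  5 = (-7)·252 + (29)·61
8 = 1 × 5 + 3  ⟹  3 = (8)·252 + (-33)·61
5 = 1 × 3 + 2  ⟹  2 = (-15)·252 + (62)·61
3 = 1 × 2 + 1  ⟹  1 = (23)·252 + (-95)·61
So (-95)·61 ≡ 1 (mod 252), i.e. 61^(-1) ≡ -95 ≡ 157 (mod 252).
Check: 61 × 157 = 9577 ≡ 1 (mod 252)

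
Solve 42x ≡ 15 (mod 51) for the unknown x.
x ≡ 4 (mod 17)

gcd(42, 51) = 3, which divides 15, so solutions exist.
Divide through by 3: 14x ≡ 5 (mod 17).
Find 14^(-1) mod 17 by the extended Euclidean algorithm:
17 = 1 × 14 + 3  ⟹  3 = (1)·17 + (-1)·14
14 = 4 × 3 + 2  ⟹  2 = (-4)·17 + (5)·14
3 = 1 × 2 + 1  ⟹  1 = (5)·17 + (-6)·14
So (-6)·14 ≡ 1 (mod 17), i.e. 14^(-1) ≡ -6 ≡ 11 (mod 17).
x ≡ 11 × 5 = 55 ≡ 4 (mod 17).
Check: 42 × 4 = 168 ≡ 15 (mod 51).
x ≡ 4 (mod 17), giving 3 solutions mod 51.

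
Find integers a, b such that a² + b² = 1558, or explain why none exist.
Not possible

Factorization: 1558 = 2 × 19 × 41
By Fermat: n is sum of two squares iff every prime p ≡ 3 (mod 4) appears to even power.
Prime(s) ≡ 3 (mod 4) with odd exponent: [(19, 1)]
Therefore 1558 cannot be expressed as a² + b².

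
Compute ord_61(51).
60

61 is prime, so ord(51) divides φ(61) = 60.
Divisors of 60: 1, 2, 3, 4, 5, 6, 10, 12, 15, 20, 30, 60.
Repeated squaring: 51^1 ≡ 51, 51^2 ≡ 39, 51^4 ≡ 57, 51^8 ≡ 16, 51^16 ≡ 12, 51^32 ≡ 22 (mod 61).
Test 51^d mod 61 for each divisor d in increasing order:
51^1 ≡ 51
51^2 ≡ 39
51^3 = 51^2·51^1 ≡ 37
51^4 ≡ 57
51^5 = 51^4·51^1 ≡ 40
51^6 = 51^4·51^2 ≡ 27
51^10 = 51^8·51^2 ≡ 14
51^12 = 51^8·51^4 ≡ 58
51^15 = 51^8·51^4·51^2·51^1 ≡ 11
51^20 = 51^16·51^4 ≡ 13
51^30 = 51^16·51^8·51^4·51^2 ≡ 60
51^60 = 51^32·51^16·51^8·51^4 ≡ 1  ← first divisor giving 1
The order is 60.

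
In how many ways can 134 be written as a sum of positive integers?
8149040695

p(n) counts ways to write n as a sum of positive integers (order ignored).
Euler's pentagonal recurrence: p(k) = p(k-1) + p(k-2) - p(k-5) - p(k-7) + p(k-12) + p(k-15) - ... (offsets j(3j∓1)/2, signs ++--, p(0)=1, p(<0)=0).
DP table for k = 0..133: p(0)=1, p(1)=1, p(2)=2, p(3)=3, p(4)=5, p(5)=7, p(6)=11, p(7)=15, p(8)=22, p(9)=30, p(10)=42, p(11)=56, p(12)=77, p(13)=101, p(14)=135, p(15)=176, p(16)=231, p(17)=297, p(18)=385, p(19)=490, p(20)=627, p(21)=792, p(22)=1002, p(23)=1255, p(24)=1575, p(25)=1958, p(26)=2436, p(27)=3010, p(28)=3718, p(29)=4565, p(30)=5604, p(31)=6842, p(32)=8349, p(33)=10143, p(34)=12310, p(35)=14883, p(36)=17977, p(37)=21637, p(38)=26015, p(39)=31185, p(40)=37338, p(41)=44583, p(42)=53174, p(43)=63261, p(44)=75175, p(45)=89134, p(46)=105558, p(47)=124754, p(48)=147273, p(49)=173525, p(50)=204226, p(51)=239943, p(52)=281589, p(53)=329931, p(54)=386155, p(55)=451276, p(56)=526823, p(57)=614154, p(58)=715220, p(59)=831820, p(60)=966467, p(61)=1121505, p(62)=1300156, p(63)=1505499, p(64)=1741630, p(65)=2012558, p(66)=2323520, p(67)=2679689, p(68)=3087735, p(69)=3554345, p(70)=4087968, p(71)=4697205, p(72)=5392783, p(73)=6185689, p(74)=7089500, p(75)=8118264, p(76)=9289091, p(77)=10619863, p(78)=12132164, p(79)=13848650, p(80)=15796476, p(81)=18004327, p(82)=20506255, p(83)=23338469, p(84)=26543660, p(85)=30167357, p(86)=34262962, p(87)=38887673, p(88)=44108109, p(89)=49995925, p(90)=56634173, p(91)=64112359, p(92)=72533807, p(93)=82010177, p(94)=92669720, p(95)=104651419, p(96)=118114304, p(97)=133230930, p(98)=150198136, p(99)=169229875, p(100)=190569292, p(101)=214481126, p(102)=241265379, p(103)=271248950, p(104)=304801365, p(105)=342325709, p(106)=384276336, p(107)=431149389, p(108)=483502844, p(109)=541946240, p(110)=607163746, p(111)=679903203, p(112)=761002156, p(113)=851376628, p(114)=952050665, p(115)=1064144451, p(116)=1188908248, p(117)=1327710076, p(118)=1482074143, p(119)=1653668665, p(120)=1844349560, p(121)=2056148051, p(122)=2291320912, p(123)=2552338241, p(124)=2841940500, p(125)=3163127352, p(126)=3519222692, p(127)=3913864295, p(128)=4351078600, p(129)=4835271870, p(130)=5371315400, p(131)=5964539504, p(132)=6620830889, p(133)=7346629512.
Final step: p(134) = p(133) + p(132) - p(129) - p(127) + p(122) + p(119) - p(112) - p(108) + p(99) + p(94) - p(83) - p(77) + p(64) + p(57) - p(42) - p(34) + p(17) + p(8)
= 7346629512 + 6620830889 - 4835271870 - 3913864295 + 2291320912 + 1653668665 - 761002156 - 483502844 + 169229875 + 92669720 - 23338469 - 10619863 + 1741630 + 614154 - 53174 - 12310 + 297 + 22
= 8149040695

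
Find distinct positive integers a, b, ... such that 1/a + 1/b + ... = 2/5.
1/3 + 1/15

Greedy algorithm:
2/5: ceiling(5/2) = 3, use 1/3
1/15: ceiling(15/1) = 15, use 1/15
Result: 2/5 = 1/3 + 1/15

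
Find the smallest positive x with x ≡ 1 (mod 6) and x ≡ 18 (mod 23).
133

Using Chinese Remainder Theorem:
M = 6 × 23 = 138
M1 = 23, M2 = 6
y1 = 23^(-1) mod 6 = 5
y2 = 6^(-1) mod 23 = 4
x = (1×23×5 + 18×6×4) mod 138 = 133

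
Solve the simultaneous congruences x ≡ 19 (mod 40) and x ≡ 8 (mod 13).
99

Using Chinese Remainder Theorem:
M = 40 × 13 = 520
M1 = 13, M2 = 40
y1 = 13^(-1) mod 40 = 37
y2 = 40^(-1) mod 13 = 1
x = (19×13×37 + 8×40×1) mod 520 = 99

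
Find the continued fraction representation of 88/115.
[0; 1, 3, 3, 1, 6]

Euclidean algorithm steps:
88 = 0 × 115 + 88
115 = 1 × 88 + 27
88 = 3 × 27 + 7
27 = 3 × 7 + 6
7 = 1 × 6 + 1
6 = 6 × 1 + 0
Continued fraction: [0; 1, 3, 3, 1, 6]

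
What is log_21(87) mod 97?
55

Baby-step giant-step with step n = ⌈√97⌉ = 10.
Baby steps 21^j mod 97 (j:value) for j=0..9: 0:1, 1:21, 2:53, 3:46, 4:93, 5:13, 6:79, 7:10, 8:16, 9:45.
Giant-step multiplier: 21^(-10) ≡ 21^(96-10) = 21^86 ≡ 31 (mod 97).
Giant steps γ_i = 87·31^i mod 97: γ_0=87, γ_1=78, γ_2=90, γ_3=74, γ_4=63, γ_5=13 (in table at j=5).
x = i·n + j = 5·10 + 5 = 55.
Check: 21^55 ≡ 87 (mod 97).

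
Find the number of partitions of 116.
1188908248

p(n) counts ways to write n as a sum of positive integers (order ignored).
Euler's pentagonal recurrence: p(k) = p(k-1) + p(k-2) - p(k-5) - p(k-7) + p(k-12) + p(k-15) - ... (offsets j(3j∓1)/2, signs ++--, p(0)=1, p(<0)=0).
DP table for k = 0..115: p(0)=1, p(1)=1, p(2)=2, p(3)=3, p(4)=5, p(5)=7, p(6)=11, p(7)=15, p(8)=22, p(9)=30, p(10)=42, p(11)=56, p(12)=77, p(13)=101, p(14)=135, p(15)=176, p(16)=231, p(17)=297, p(18)=385, p(19)=490, p(20)=627, p(21)=792, p(22)=1002, p(23)=1255, p(24)=1575, p(25)=1958, p(26)=2436, p(27)=3010, p(28)=3718, p(29)=4565, p(30)=5604, p(31)=6842, p(32)=8349, p(33)=10143, p(34)=12310, p(35)=14883, p(36)=17977, p(37)=21637, p(38)=26015, p(39)=31185, p(40)=37338, p(41)=44583, p(42)=53174, p(43)=63261, p(44)=75175, p(45)=89134, p(46)=105558, p(47)=124754, p(48)=147273, p(49)=173525, p(50)=204226, p(51)=239943, p(52)=281589, p(53)=329931, p(54)=386155, p(55)=451276, p(56)=526823, p(57)=614154, p(58)=715220, p(59)=831820, p(60)=966467, p(61)=1121505, p(62)=1300156, p(63)=1505499, p(64)=1741630, p(65)=2012558, p(66)=2323520, p(67)=2679689, p(68)=3087735, p(69)=3554345, p(70)=4087968, p(71)=4697205, p(72)=5392783, p(73)=6185689, p(74)=7089500, p(75)=8118264, p(76)=9289091, p(77)=10619863, p(78)=12132164, p(79)=13848650, p(80)=15796476, p(81)=18004327, p(82)=20506255, p(83)=23338469, p(84)=26543660, p(85)=30167357, p(86)=34262962, p(87)=38887673, p(88)=44108109, p(89)=49995925, p(90)=56634173, p(91)=64112359, p(92)=72533807, p(93)=82010177, p(94)=92669720, p(95)=104651419, p(96)=118114304, p(97)=133230930, p(98)=150198136, p(99)=169229875, p(100)=190569292, p(101)=214481126, p(102)=241265379, p(103)=271248950, p(104)=304801365, p(105)=342325709, p(106)=384276336, p(107)=431149389, p(108)=483502844, p(109)=541946240, p(110)=607163746, p(111)=679903203, p(112)=761002156, p(113)=851376628, p(114)=952050665, p(115)=1064144451.
Final step: p(116) = p(115) + p(114) - p(111) - p(109) + p(104) + p(101) - p(94) - p(90) + p(81) + p(76) - p(65) - p(59) + p(46) + p(39) - p(24) - p(16)
= 1064144451 + 952050665 - 679903203 - 541946240 + 304801365 + 214481126 - 92669720 - 56634173 + 18004327 + 9289091 - 2012558 - 831820 + 105558 + 31185 - 1575 - 231
= 1188908248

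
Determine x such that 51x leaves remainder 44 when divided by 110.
x ≡ 44 (mod 110)

gcd(51, 110) = 1, which divides 44, so solutions exist.
Find 51^(-1) mod 110 by the extended Euclidean algorithm:
110 = 2 × 51 + 8  ⟹  8 = (1)·110 + (-2)·51
51 = 6 × 8 + 3  ⟹  3 = (-6)·110 + (13)·51
8 = 2 × 3 + 2  ⟹  2 = (13)·110 + (-28)·51
3 = 1 × 2 + 1  ⟹  1 = (-19)·110 + (41)·51
So (41)·51 ≡ 1 (mod 110), i.e. 51^(-1) ≡ 41 (mod 110).
x ≡ 41 × 44 = 1804 ≡ 44 (mod 110).
Check: 51 × 44 = 2244 ≡ 44 (mod 110).
Unique solution: x ≡ 44 (mod 110)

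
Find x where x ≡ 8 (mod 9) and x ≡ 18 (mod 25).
143

Using Chinese Remainder Theorem:
M = 9 × 25 = 225
M1 = 25, M2 = 9
y1 = 25^(-1) mod 9 = 4
y2 = 9^(-1) mod 25 = 14
x = (8×25×4 + 18×9×14) mod 225 = 143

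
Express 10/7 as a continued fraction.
[1; 2, 3]

Euclidean algorithm steps:
10 = 1 × 7 + 3
7 = 2 × 3 + 1
3 = 3 × 1 + 0
Continued fraction: [1; 2, 3]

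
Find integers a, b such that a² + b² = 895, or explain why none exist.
Not possible

Factorization: 895 = 5 × 179
By Fermat: n is sum of two squares iff every prime p ≡ 3 (mod 4) appears to even power.
Prime(s) ≡ 3 (mod 4) with odd exponent: [(179, 1)]
Therefore 895 cannot be expressed as a² + b².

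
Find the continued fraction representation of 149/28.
[5; 3, 9]

Euclidean algorithm steps:
149 = 5 × 28 + 9
28 = 3 × 9 + 1
9 = 9 × 1 + 0
Continued fraction: [5; 3, 9]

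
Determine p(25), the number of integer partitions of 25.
1958

p(n) counts ways to write n as a sum of positive integers (order ignored).
Euler's pentagonal recurrence: p(k) = p(k-1) + p(k-2) - p(k-5) - p(k-7) + p(k-12) + p(k-15) - ... (offsets j(3j∓1)/2, signs ++--, p(0)=1, p(<0)=0).
DP table for k = 0..24: p(0)=1, p(1)=1, p(2)=2, p(3)=3, p(4)=5, p(5)=7, p(6)=11, p(7)=15, p(8)=22, p(9)=30, p(10)=42, p(11)=56, p(12)=77, p(13)=101, p(14)=135, p(15)=176, p(16)=231, p(17)=297, p(18)=385, p(19)=490, p(20)=627, p(21)=792, p(22)=1002, p(23)=1255, p(24)=1575.
Final step: p(25) = p(24) + p(23) - p(20) - p(18) + p(13) + p(10) - p(3)
= 1575 + 1255 - 627 - 385 + 101 + 42 - 3
= 1958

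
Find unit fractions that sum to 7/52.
1/8 + 1/104

Greedy algorithm:
7/52: ceiling(52/7) = 8, use 1/8
1/104: ceiling(104/1) = 104, use 1/104
Result: 7/52 = 1/8 + 1/104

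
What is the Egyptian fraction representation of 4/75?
1/19 + 1/1425

Greedy algorithm:
4/75: ceiling(75/4) = 19, use 1/19
1/1425: ceiling(1425/1) = 1425, use 1/1425
Result: 4/75 = 1/19 + 1/1425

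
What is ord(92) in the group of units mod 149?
148

149 is prime, so ord(92) divides φ(149) = 148.
Divisors of 148: 1, 2, 4, 37, 74, 148.
Repeated squaring: 92^1 ≡ 92, 92^2 ≡ 120, 92^4 ≡ 96, 92^8 ≡ 127, 92^16 ≡ 37, 92^32 ≡ 28, 92^64 ≡ 39, 92^128 ≡ 31 (mod 149).
Test 92^d mod 149 for each divisor d in increasing order:
92^1 ≡ 92
92^2 ≡ 120
92^4 ≡ 96
92^37 = 92^32·92^4·92^1 ≡ 105
92^74 = 92^64·92^8·92^2 ≡ 148
92^148 = 92^128·92^16·92^4 ≡ 1  ← first divisor giving 1
The order is 148.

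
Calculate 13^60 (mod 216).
73

Repeated squaring. Binary of 60 = 111100.
13^1 ≡ 13 (mod 216); 13^2 ≡ 169 (mod 216); 13^4 ≡ 49 (mod 216); 13^8 ≡ 25 (mod 216); 13^16 ≡ 193 (mod 216); 13^32 ≡ 97 (mod 216)
13^60 = 13^4 × 13^8 × 13^16 × 13^32 ≡ 73 (mod 216)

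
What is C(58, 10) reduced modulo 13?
0

Using Lucas' theorem:
Write n=58 and k=10 in base 13:
n in base 13: [4, 6]
k in base 13: [0, 10]
C(58,10) mod 13 = ∏ C(n_i, k_i) mod 13
Digit binomials (mod 13): C(4,0) = 1; C(6,10) = 0 (k_i > n_i)
Product: 1 × 0 = 0 ≡ 0 (mod 13)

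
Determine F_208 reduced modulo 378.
357

Matrix identity: Q^n = [[F_(n+1), F_n], [F_n, F_(n-1)]] with Q = [[1,1],[1,0]].
n = 208 = 11010000₂. Square-and-multiply, entries mod 378:
Q^1 = [[1,1],[1,0]]
Q^3 = (Q^1)²·Q = [[3,2],[2,1]]
Q^6 = (Q^3)² = [[13,8],[8,5]]
Q^13 = (Q^6)²·Q = [[377,233],[233,144]]
Q^26 = (Q^13)² = [[236,55],[55,181]]
Q^52 = (Q^26)² = [[131,255],[255,254]]
Q^104 = (Q^52)² = [[160,273],[273,265]]
Q^208 = (Q^104)² = [[337,357],[357,358]]
F_208 mod 378 = Q^208[0][1] = 357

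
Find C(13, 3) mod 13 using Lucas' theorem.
0

Using Lucas' theorem:
Write n=13 and k=3 in base 13:
n in base 13: [1, 0]
k in base 13: [0, 3]
C(13,3) mod 13 = ∏ C(n_i, k_i) mod 13
Digit binomials (mod 13): C(1,0) = 1; C(0,3) = 0 (k_i > n_i)
Product: 1 × 0 = 0 ≡ 0 (mod 13)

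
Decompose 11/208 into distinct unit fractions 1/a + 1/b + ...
1/19 + 1/3952

Greedy algorithm:
11/208: ceiling(208/11) = 19, use 1/19
1/3952: ceiling(3952/1) = 3952, use 1/3952
Result: 11/208 = 1/19 + 1/3952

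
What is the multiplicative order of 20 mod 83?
82

83 is prime, so ord(20) divides φ(83) = 82.
Divisors of 82: 1, 2, 41, 82.
Repeated squaring: 20^1 ≡ 20, 20^2 ≡ 68, 20^4 ≡ 59, 20^8 ≡ 78, 20^16 ≡ 25, 20^32 ≡ 44, 20^64 ≡ 27 (mod 83).
Test 20^d mod 83 for each divisor d in increasing order:
20^1 ≡ 20
20^2 ≡ 68
20^41 = 20^32·20^8·20^1 ≡ 82
20^82 = 20^64·20^16·20^2 ≡ 1  ← first divisor giving 1
The order is 82.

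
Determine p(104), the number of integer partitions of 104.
304801365

p(n) counts ways to write n as a sum of positive integers (order ignored).
Euler's pentagonal recurrence: p(k) = p(k-1) + p(k-2) - p(k-5) - p(k-7) + p(k-12) + p(k-15) - ... (offsets j(3j∓1)/2, signs ++--, p(0)=1, p(<0)=0).
DP table for k = 0..103: p(0)=1, p(1)=1, p(2)=2, p(3)=3, p(4)=5, p(5)=7, p(6)=11, p(7)=15, p(8)=22, p(9)=30, p(10)=42, p(11)=56, p(12)=77, p(13)=101, p(14)=135, p(15)=176, p(16)=231, p(17)=297, p(18)=385, p(19)=490, p(20)=627, p(21)=792, p(22)=1002, p(23)=1255, p(24)=1575, p(25)=1958, p(26)=2436, p(27)=3010, p(28)=3718, p(29)=4565, p(30)=5604, p(31)=6842, p(32)=8349, p(33)=10143, p(34)=12310, p(35)=14883, p(36)=17977, p(37)=21637, p(38)=26015, p(39)=31185, p(40)=37338, p(41)=44583, p(42)=53174, p(43)=63261, p(44)=75175, p(45)=89134, p(46)=105558, p(47)=124754, p(48)=147273, p(49)=173525, p(50)=204226, p(51)=239943, p(52)=281589, p(53)=329931, p(54)=386155, p(55)=451276, p(56)=526823, p(57)=614154, p(58)=715220, p(59)=831820, p(60)=966467, p(61)=1121505, p(62)=1300156, p(63)=1505499, p(64)=1741630, p(65)=2012558, p(66)=2323520, p(67)=2679689, p(68)=3087735, p(69)=3554345, p(70)=4087968, p(71)=4697205, p(72)=5392783, p(73)=6185689, p(74)=7089500, p(75)=8118264, p(76)=9289091, p(77)=10619863, p(78)=12132164, p(79)=13848650, p(80)=15796476, p(81)=18004327, p(82)=20506255, p(83)=23338469, p(84)=26543660, p(85)=30167357, p(86)=34262962, p(87)=38887673, p(88)=44108109, p(89)=49995925, p(90)=56634173, p(91)=64112359, p(92)=72533807, p(93)=82010177, p(94)=92669720, p(95)=104651419, p(96)=118114304, p(97)=133230930, p(98)=150198136, p(99)=169229875, p(100)=190569292, p(101)=214481126, p(102)=241265379, p(103)=271248950.
Final step: p(104) = p(103) + p(102) - p(99) - p(97) + p(92) + p(89) - p(82) - p(78) + p(69) + p(64) - p(53) - p(47) + p(34) + p(27) - p(12) - p(4)
= 271248950 + 241265379 - 169229875 - 133230930 + 72533807 + 49995925 - 20506255 - 12132164 + 3554345 + 1741630 - 329931 - 124754 + 12310 + 3010 - 77 - 5
= 304801365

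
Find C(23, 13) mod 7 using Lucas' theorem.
0

Using Lucas' theorem:
Write n=23 and k=13 in base 7:
n in base 7: [3, 2]
k in base 7: [1, 6]
C(23,13) mod 7 = ∏ C(n_i, k_i) mod 7
Digit binomials (mod 7): C(3,1) = 3; C(2,6) = 0 (k_i > n_i)
Product: 3 × 0 = 0 ≡ 0 (mod 7)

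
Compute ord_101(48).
100

101 is prime, so ord(48) divides φ(101) = 100.
Divisors of 100: 1, 2, 4, 5, 10, 20, 25, 50, 100.
Repeated squaring: 48^1 ≡ 48, 48^2 ≡ 82, 48^4 ≡ 58, 48^8 ≡ 31, 48^16 ≡ 52, 48^32 ≡ 78, 48^64 ≡ 24 (mod 101).
Test 48^d mod 101 for each divisor d in increasing order:
48^1 ≡ 48
48^2 ≡ 82
48^4 ≡ 58
48^5 = 48^4·48^1 ≡ 57
48^10 = 48^8·48^2 ≡ 17
48^20 = 48^16·48^4 ≡ 87
48^25 = 48^16·48^8·48^1 ≡ 10
48^50 = 48^32·48^16·48^2 ≡ 100
48^100 = 48^64·48^32·48^4 ≡ 1  ← first divisor giving 1
The order is 100.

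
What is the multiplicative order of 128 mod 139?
138

139 is prime, so ord(128) divides φ(139) = 138.
Divisors of 138: 1, 2, 3, 6, 23, 46, 69, 138.
Repeated squaring: 128^1 ≡ 128, 128^2 ≡ 121, 128^4 ≡ 46, 128^8 ≡ 31, 128^16 ≡ 127, 128^32 ≡ 5, 128^64 ≡ 25, 128^128 ≡ 69 (mod 139).
Test 128^d mod 139 for each divisor d in increasing order:
128^1 ≡ 128
128^2 ≡ 121
128^3 = 128^2·128^1 ≡ 59
128^6 = 128^4·128^2 ≡ 6
128^23 = 128^16·128^4·128^2·128^1 ≡ 97
128^46 = 128^32·128^8·128^4·128^2 ≡ 96
128^69 = 128^64·128^4·128^1 ≡ 138
128^138 = 128^128·128^8·128^2 ≡ 1  ← first divisor giving 1
The order is 138.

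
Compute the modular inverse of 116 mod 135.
71

gcd(116, 135) = 1, so the inverse exists.
Extended Euclidean algorithm on (135, 116):
135 = 1 × 116 + 19  ⟹  19 = (1)·135 + (-1)·116
116 = 6 × 19 + 2  ⟹  2 = (-6)·135 + (7)·116
19 = 9 × 2 + 1  ⟹  1 = (55)·135 + (-64)·116
So (-64)·116 ≡ 1 (mod 135), i.e. 116^(-1) ≡ -64 ≡ 71 (mod 135).
Check: 116 × 71 = 8236 ≡ 1 (mod 135)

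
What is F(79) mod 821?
792

Matrix identity: Q^n = [[F_(n+1), F_n], [F_n, F_(n-1)]] with Q = [[1,1],[1,0]].
n = 79 = 1001111₂. Square-and-multiply, entries mod 821:
Q^1 = [[1,1],[1,0]]
Q^2 = (Q^1)² = [[2,1],[1,1]]
Q^4 = (Q^2)² = [[5,3],[3,2]]
Q^9 = (Q^4)²·Q = [[55,34],[34,21]]
Q^19 = (Q^9)²·Q = [[197,76],[76,121]]
Q^39 = (Q^19)²·Q = [[610,251],[251,359]]
Q^79 = (Q^39)²·Q = [[174,792],[792,203]]
F_79 mod 821 = Q^79[0][1] = 792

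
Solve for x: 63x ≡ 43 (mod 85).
x ≡ 56 (mod 85)

gcd(63, 85) = 1, which divides 43, so solutions exist.
Find 63^(-1) mod 85 by the extended Euclidean algorithm:
85 = 1 × 63 + 22  ⟹  22 = (1)·85 + (-1)·63
63 = 2 × 22 + 19  ⟹  19 = (-2)·85 + (3)·63
22 = 1 × 19 + 3  ⟹  3 = (3)·85 + (-4)·63
19 = 6 × 3 + 1  ⟹  1 = (-20)·85 + (27)·63
So (27)·63 ≡ 1 (mod 85), i.e. 63^(-1) ≡ 27 (mod 85).
x ≡ 27 × 43 = 1161 ≡ 56 (mod 85).
Check: 63 × 56 = 3528 ≡ 43 (mod 85).
Unique solution: x ≡ 56 (mod 85)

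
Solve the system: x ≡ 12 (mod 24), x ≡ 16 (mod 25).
516

Using Chinese Remainder Theorem:
M = 24 × 25 = 600
M1 = 25, M2 = 24
y1 = 25^(-1) mod 24 = 1
y2 = 24^(-1) mod 25 = 24
x = (12×25×1 + 16×24×24) mod 600 = 516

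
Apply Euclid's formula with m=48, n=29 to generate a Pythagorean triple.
(1463, 2784, 3145)

Euclid's formula: a = m² - n², b = 2mn, c = m² + n²
m = 48, n = 29
a = 48² - 29² = 2304 - 841 = 1463
b = 2 × 48 × 29 = 2784
c = 48² + 29² = 2304 + 841 = 3145
Verification: 1463² + 2784² = 2140369 + 7750656 = 9891025 = 3145² ✓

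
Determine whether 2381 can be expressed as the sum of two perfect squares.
34² + 35² (a=34, b=35)

Factorization: 2381 = 2381
By Fermat: n is sum of two squares iff every prime p ≡ 3 (mod 4) appears to even power.
All primes ≡ 3 (mod 4) appear to even power.
Search a = 0, 1, 2, … for 2381 - a² a perfect square: first hit at a = 34: 2381 - 1156 = 1225 = 35².
2381 = 34² + 35² = 1156 + 1225 ✓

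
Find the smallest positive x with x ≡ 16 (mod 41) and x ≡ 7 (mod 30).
877

Using Chinese Remainder Theorem:
M = 41 × 30 = 1230
M1 = 30, M2 = 41
y1 = 30^(-1) mod 41 = 26
y2 = 41^(-1) mod 30 = 11
x = (16×30×26 + 7×41×11) mod 1230 = 877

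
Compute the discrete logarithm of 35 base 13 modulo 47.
3

Baby-step giant-step with step n = ⌈√47⌉ = 7.
Baby steps 13^j mod 47 (j:value) for j=0..6: 0:1, 1:13, 2:28, 3:35, 4:32, 5:40, 6:3.
h = 35 is already in the table at j=3, so x = 3.
Check: 13^3 ≡ 35 (mod 47).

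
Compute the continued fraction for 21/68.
[0; 3, 4, 5]

Euclidean algorithm steps:
21 = 0 × 68 + 21
68 = 3 × 21 + 5
21 = 4 × 5 + 1
5 = 5 × 1 + 0
Continued fraction: [0; 3, 4, 5]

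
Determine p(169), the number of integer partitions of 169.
250438925115

p(n) counts ways to write n as a sum of positive integers (order ignored).
Euler's pentagonal recurrence: p(k) = p(k-1) + p(k-2) - p(k-5) - p(k-7) + p(k-12) + p(k-15) - ... (offsets j(3j∓1)/2, signs ++--, p(0)=1, p(<0)=0).
DP table for k = 0..168: p(0)=1, p(1)=1, p(2)=2, p(3)=3, p(4)=5, p(5)=7, p(6)=11, p(7)=15, p(8)=22, p(9)=30, p(10)=42, p(11)=56, p(12)=77, p(13)=101, p(14)=135, p(15)=176, p(16)=231, p(17)=297, p(18)=385, p(19)=490, p(20)=627, p(21)=792, p(22)=1002, p(23)=1255, p(24)=1575, p(25)=1958, p(26)=2436, p(27)=3010, p(28)=3718, p(29)=4565, p(30)=5604, p(31)=6842, p(32)=8349, p(33)=10143, p(34)=12310, p(35)=14883, p(36)=17977, p(37)=21637, p(38)=26015, p(39)=31185, p(40)=37338, p(41)=44583, p(42)=53174, p(43)=63261, p(44)=75175, p(45)=89134, p(46)=105558, p(47)=124754, p(48)=147273, p(49)=173525, p(50)=204226, p(51)=239943, p(52)=281589, p(53)=329931, p(54)=386155, p(55)=451276, p(56)=526823, p(57)=614154, p(58)=715220, p(59)=831820, p(60)=966467, p(61)=1121505, p(62)=1300156, p(63)=1505499, p(64)=1741630, p(65)=2012558, p(66)=2323520, p(67)=2679689, p(68)=3087735, p(69)=3554345, p(70)=4087968, p(71)=4697205, p(72)=5392783, p(73)=6185689, p(74)=7089500, p(75)=8118264, p(76)=9289091, p(77)=10619863, p(78)=12132164, p(79)=13848650, p(80)=15796476, p(81)=18004327, p(82)=20506255, p(83)=23338469, p(84)=26543660, p(85)=30167357, p(86)=34262962, p(87)=38887673, p(88)=44108109, p(89)=49995925, p(90)=56634173, p(91)=64112359, p(92)=72533807, p(93)=82010177, p(94)=92669720, p(95)=104651419, p(96)=118114304, p(97)=133230930, p(98)=150198136, p(99)=169229875, p(100)=190569292, p(101)=214481126, p(102)=241265379, p(103)=271248950, p(104)=304801365, p(105)=342325709, p(106)=384276336, p(107)=431149389, p(108)=483502844, p(109)=541946240, p(110)=607163746, p(111)=679903203, p(112)=761002156, p(113)=851376628, p(114)=952050665, p(115)=1064144451, p(116)=1188908248, p(117)=1327710076, p(118)=1482074143, p(119)=1653668665, p(120)=1844349560, p(121)=2056148051, p(122)=2291320912, p(123)=2552338241, p(124)=2841940500, p(125)=3163127352, p(126)=3519222692, p(127)=3913864295, p(128)=4351078600, p(129)=4835271870, p(130)=5371315400, p(131)=5964539504, p(132)=6620830889, p(133)=7346629512, p(134)=8149040695, p(135)=9035836076, p(136)=10015581680, p(137)=11097645016, p(138)=12292341831, p(139)=13610949895, p(140)=15065878135, p(141)=16670689208, p(142)=18440293320, p(143)=20390982757, p(144)=22540654445, p(145)=24908858009, p(146)=27517052599, p(147)=30388671978, p(148)=33549419497, p(149)=37027355200, p(150)=40853235313, p(151)=45060624582, p(152)=49686288421, p(153)=54770336324, p(154)=60356673280, p(155)=66493182097, p(156)=73232243759, p(157)=80630964769, p(158)=88751778802, p(159)=97662728555, p(160)=107438159466, p(161)=118159068427, p(162)=129913904637, p(163)=142798995930, p(164)=156919475295, p(165)=172389800255, p(166)=189334822579, p(167)=207890420102, p(168)=228204732751.
Final step: p(169) = p(168) + p(167) - p(164) - p(162) + p(157) + p(154) - p(147) - p(143) + p(134) + p(129) - p(118) - p(112) + p(99) + p(92) - p(77) - p(69) + p(52) + p(43) - p(24) - p(14)
= 228204732751 + 207890420102 - 156919475295 - 129913904637 + 80630964769 + 60356673280 - 30388671978 - 20390982757 + 8149040695 + 4835271870 - 1482074143 - 761002156 + 169229875 + 72533807 - 10619863 - 3554345 + 281589 + 63261 - 1575 - 135
= 250438925115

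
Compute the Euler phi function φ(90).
24

90 = 2 × 3^2 × 5
φ(n) = n × ∏(1 - 1/p) for each prime p dividing n
φ(90) = 90 × (1 - 1/2) × (1 - 1/3) × (1 - 1/5) = 24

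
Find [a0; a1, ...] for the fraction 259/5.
[51; 1, 4]

Euclidean algorithm steps:
259 = 51 × 5 + 4
5 = 1 × 4 + 1
4 = 4 × 1 + 0
Continued fraction: [51; 1, 4]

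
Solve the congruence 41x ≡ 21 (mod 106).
x ≡ 91 (mod 106)

gcd(41, 106) = 1, which divides 21, so solutions exist.
Find 41^(-1) mod 106 by the extended Euclidean algorithm:
106 = 2 × 41 + 24  ⟹  24 = (1)·106 + (-2)·41
41 = 1 × 24 + 17  ⟹  17 = (-1)·106 + (3)·41
24 = 1 × 17 + 7  ⟹  7 = (2)·106 + (-5)·41
17 = 2 × 7 + 3  ⟹  3 = (-5)·106 + (13)·41
7 = 2 × 3 + 1  ⟹  1 = (12)·106 + (-31)·41
So (-31)·41 ≡ 1 (mod 106), i.e. 41^(-1) ≡ -31 ≡ 75 (mod 106).
x ≡ 75 × 21 = 1575 ≡ 91 (mod 106).
Check: 41 × 91 = 3731 ≡ 21 (mod 106).
Unique solution: x ≡ 91 (mod 106)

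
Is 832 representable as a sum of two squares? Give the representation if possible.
16² + 24² (a=16, b=24)

Factorization: 832 = 2^6 × 13
By Fermat: n is sum of two squares iff every prime p ≡ 3 (mod 4) appears to even power.
All primes ≡ 3 (mod 4) appear to even power.
Search a = 0, 1, 2, … for 832 - a² a perfect square: first hit at a = 16: 832 - 256 = 576 = 24².
832 = 16² + 24² = 256 + 576 ✓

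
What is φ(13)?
12

13 = 13
φ(n) = n × ∏(1 - 1/p) for each prime p dividing n
φ(13) = 13 × (1 - 1/13) = 12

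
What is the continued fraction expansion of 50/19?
[2; 1, 1, 1, 2, 2]

Euclidean algorithm steps:
50 = 2 × 19 + 12
19 = 1 × 12 + 7
12 = 1 × 7 + 5
7 = 1 × 5 + 2
5 = 2 × 2 + 1
2 = 2 × 1 + 0
Continued fraction: [2; 1, 1, 1, 2, 2]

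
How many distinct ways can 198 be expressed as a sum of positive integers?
3345365983698

p(n) counts ways to write n as a sum of positive integers (order ignored).
Euler's pentagonal recurrence: p(k) = p(k-1) + p(k-2) - p(k-5) - p(k-7) + p(k-12) + p(k-15) - ... (offsets j(3j∓1)/2, signs ++--, p(0)=1, p(<0)=0).
DP table for k = 0..197: p(0)=1, p(1)=1, p(2)=2, p(3)=3, p(4)=5, p(5)=7, p(6)=11, p(7)=15, p(8)=22, p(9)=30, p(10)=42, p(11)=56, p(12)=77, p(13)=101, p(14)=135, p(15)=176, p(16)=231, p(17)=297, p(18)=385, p(19)=490, p(20)=627, p(21)=792, p(22)=1002, p(23)=1255, p(24)=1575, p(25)=1958, p(26)=2436, p(27)=3010, p(28)=3718, p(29)=4565, p(30)=5604, p(31)=6842, p(32)=8349, p(33)=10143, p(34)=12310, p(35)=14883, p(36)=17977, p(37)=21637, p(38)=26015, p(39)=31185, p(40)=37338, p(41)=44583, p(42)=53174, p(43)=63261, p(44)=75175, p(45)=89134, p(46)=105558, p(47)=124754, p(48)=147273, p(49)=173525, p(50)=204226, p(51)=239943, p(52)=281589, p(53)=329931, p(54)=386155, p(55)=451276, p(56)=526823, p(57)=614154, p(58)=715220, p(59)=831820, p(60)=966467, p(61)=1121505, p(62)=1300156, p(63)=1505499, p(64)=1741630, p(65)=2012558, p(66)=2323520, p(67)=2679689, p(68)=3087735, p(69)=3554345, p(70)=4087968, p(71)=4697205, p(72)=5392783, p(73)=6185689, p(74)=7089500, p(75)=8118264, p(76)=9289091, p(77)=10619863, p(78)=12132164, p(79)=13848650, p(80)=15796476, p(81)=18004327, p(82)=20506255, p(83)=23338469, p(84)=26543660, p(85)=30167357, p(86)=34262962, p(87)=38887673, p(88)=44108109, p(89)=49995925, p(90)=56634173, p(91)=64112359, p(92)=72533807, p(93)=82010177, p(94)=92669720, p(95)=104651419, p(96)=118114304, p(97)=133230930, p(98)=150198136, p(99)=169229875, p(100)=190569292, p(101)=214481126, p(102)=241265379, p(103)=271248950, p(104)=304801365, p(105)=342325709, p(106)=384276336, p(107)=431149389, p(108)=483502844, p(109)=541946240, p(110)=607163746, p(111)=679903203, p(112)=761002156, p(113)=851376628, p(114)=952050665, p(115)=1064144451, p(116)=1188908248, p(117)=1327710076, p(118)=1482074143, p(119)=1653668665, p(120)=1844349560, p(121)=2056148051, p(122)=2291320912, p(123)=2552338241, p(124)=2841940500, p(125)=3163127352, p(126)=3519222692, p(127)=3913864295, p(128)=4351078600, p(129)=4835271870, p(130)=5371315400, p(131)=5964539504, p(132)=6620830889, p(133)=7346629512, p(134)=8149040695, p(135)=9035836076, p(136)=10015581680, p(137)=11097645016, p(138)=12292341831, p(139)=13610949895, p(140)=15065878135, p(141)=16670689208, p(142)=18440293320, p(143)=20390982757, p(144)=22540654445, p(145)=24908858009, p(146)=27517052599, p(147)=30388671978, p(148)=33549419497, p(149)=37027355200, p(150)=40853235313, p(151)=45060624582, p(152)=49686288421, p(153)=54770336324, p(154)=60356673280, p(155)=66493182097, p(156)=73232243759, p(157)=80630964769, p(158)=88751778802, p(159)=97662728555, p(160)=107438159466, p(161)=118159068427, p(162)=129913904637, p(163)=142798995930, p(164)=156919475295, p(165)=172389800255, p(166)=189334822579, p(167)=207890420102, p(168)=228204732751, p(169)=250438925115, p(170)=274768617130, p(171)=301384802048, p(172)=330495499613, p(173)=362326859895, p(174)=397125074750, p(175)=435157697830, p(176)=476715857290, p(177)=522115831195, p(178)=571701605655, p(179)=625846753120, p(180)=684957390936, p(181)=749474411781, p(182)=819876908323, p(183)=896684817527, p(184)=980462880430, p(185)=1071823774337, p(186)=1171432692373, p(187)=1280011042268, p(188)=1398341745571, p(189)=1527273599625, p(190)=1667727404093, p(191)=1820701100652, p(192)=1987276856363, p(193)=2168627105469, p(194)=2366022741845, p(195)=2580840212973, p(196)=2814570987591, p(197)=3068829878530.
Final step: p(198) = p(197) + p(196) - p(193) - p(191) + p(186) + p(183) - p(176) - p(172) + p(163) + p(158) - p(147) - p(141) + p(128) + p(121) - p(106) - p(98) + p(81) + p(72) - p(53) - p(43) + p(22) + p(11)
= 3068829878530 + 2814570987591 - 2168627105469 - 1820701100652 + 1171432692373 + 896684817527 - 476715857290 - 330495499613 + 142798995930 + 88751778802 - 30388671978 - 16670689208 + 4351078600 + 2056148051 - 384276336 - 150198136 + 18004327 + 5392783 - 329931 - 63261 + 1002 + 56
= 3345365983698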